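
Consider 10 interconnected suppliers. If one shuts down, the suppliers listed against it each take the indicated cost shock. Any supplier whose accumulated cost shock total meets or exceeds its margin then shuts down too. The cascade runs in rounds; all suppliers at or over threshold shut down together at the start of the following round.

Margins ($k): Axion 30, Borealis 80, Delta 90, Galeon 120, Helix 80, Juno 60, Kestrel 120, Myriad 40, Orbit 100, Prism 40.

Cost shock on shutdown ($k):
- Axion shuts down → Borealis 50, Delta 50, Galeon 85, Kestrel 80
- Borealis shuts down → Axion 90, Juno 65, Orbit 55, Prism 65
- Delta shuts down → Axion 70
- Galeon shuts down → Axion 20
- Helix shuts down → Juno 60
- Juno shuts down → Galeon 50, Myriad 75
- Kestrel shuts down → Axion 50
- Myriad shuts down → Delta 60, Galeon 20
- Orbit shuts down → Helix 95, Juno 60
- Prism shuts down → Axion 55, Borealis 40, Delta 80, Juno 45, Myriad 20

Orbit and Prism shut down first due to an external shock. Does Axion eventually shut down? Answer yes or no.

Round 1 — Orbit, Prism shut down (initial).
  Axion: +55 → 55 ≥ 30
  Borealis: +40 → 40 < 80
  Delta: +80 → 80 < 90
  Helix: +95 → 95 ≥ 80
  Juno: +60+45 → 105 ≥ 60
  Myriad: +20 → 20 < 40
Round 2 — Axion, Helix, Juno shut down.
  Borealis: +50 → 90 ≥ 80
  Delta: +50 → 130 ≥ 90
  Galeon: +85+50 → 135 ≥ 120
  Kestrel: +80 → 80 < 120
  Myriad: +75 → 95 ≥ 40
Round 3 — Borealis, Delta, Galeon, Myriad shut down.
No further shutdowns.

yes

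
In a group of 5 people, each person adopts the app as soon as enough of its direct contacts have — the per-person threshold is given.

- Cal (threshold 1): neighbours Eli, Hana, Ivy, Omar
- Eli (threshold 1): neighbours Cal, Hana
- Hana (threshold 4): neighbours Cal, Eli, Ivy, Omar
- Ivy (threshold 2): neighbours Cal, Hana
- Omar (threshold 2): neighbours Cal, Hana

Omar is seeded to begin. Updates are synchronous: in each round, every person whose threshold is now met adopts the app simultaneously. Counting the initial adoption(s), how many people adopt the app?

3

Round 1 — Omar adopts the app (initial).
Round 2 — checking thresholds:
  Cal: 1 of 4 neighbours ≥ 1, adopts the app.
  Hana: 1 of 4 neighbours < 4, below threshold.
Round 3 — checking thresholds:
  Eli: 1 of 2 neighbours ≥ 1, adopts the app.
  Hana: 2 of 4 neighbours < 4, below threshold.
  Ivy: 1 of 2 neighbours < 2, below threshold.
Round 4 — no new adoptions; cascade stops.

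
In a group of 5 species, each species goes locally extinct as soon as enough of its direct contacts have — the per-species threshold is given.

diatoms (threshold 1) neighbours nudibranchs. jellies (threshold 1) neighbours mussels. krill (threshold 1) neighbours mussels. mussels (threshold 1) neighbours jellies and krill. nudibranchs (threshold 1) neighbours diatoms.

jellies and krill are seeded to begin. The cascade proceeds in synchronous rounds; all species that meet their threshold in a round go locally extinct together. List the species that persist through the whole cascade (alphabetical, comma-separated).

Round 1 — jellies, krill go locally extinct (initial).
Round 2 — checking thresholds:
  mussels: 2 of 2 neighbours ≥ 1, goes locally extinct.
Round 3 — no new extinctions; cascade stops.

diatoms, nudibranchs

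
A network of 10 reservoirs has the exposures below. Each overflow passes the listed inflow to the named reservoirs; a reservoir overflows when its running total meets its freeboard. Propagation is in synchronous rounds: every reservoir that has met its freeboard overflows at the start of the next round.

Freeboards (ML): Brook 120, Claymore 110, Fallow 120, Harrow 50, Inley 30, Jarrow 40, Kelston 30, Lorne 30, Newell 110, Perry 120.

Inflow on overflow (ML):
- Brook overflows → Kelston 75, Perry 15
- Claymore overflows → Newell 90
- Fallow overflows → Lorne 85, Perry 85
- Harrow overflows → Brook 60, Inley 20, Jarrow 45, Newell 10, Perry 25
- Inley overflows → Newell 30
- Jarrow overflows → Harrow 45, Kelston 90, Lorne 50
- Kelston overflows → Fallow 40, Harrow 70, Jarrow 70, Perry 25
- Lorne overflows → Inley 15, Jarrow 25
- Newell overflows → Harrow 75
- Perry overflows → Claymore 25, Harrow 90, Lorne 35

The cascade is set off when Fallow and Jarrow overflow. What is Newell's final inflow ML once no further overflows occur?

Round 1 — Fallow, Jarrow overflow (initial).
  Harrow: +45 → 45 < 50
  Kelston: +90 → 90 ≥ 30
  Lorne: +85+50 → 135 ≥ 30
  Perry: +85 → 85 < 120
Round 2 — Kelston, Lorne overflow.
  Harrow: +70 → 115 ≥ 50
  Inley: +15 → 15 < 30
  Perry: +25 → 110 < 120
Round 3 — Harrow overflows.
  Brook: +60 → 60 < 120
  Inley: +20 → 35 ≥ 30
  Newell: +10 → 10 < 110
  Perry: +25 → 135 ≥ 120
Round 4 — Inley, Perry overflow.
  Claymore: +25 → 25 < 110
  Newell: +30 → 40 < 110
No further overflows.

40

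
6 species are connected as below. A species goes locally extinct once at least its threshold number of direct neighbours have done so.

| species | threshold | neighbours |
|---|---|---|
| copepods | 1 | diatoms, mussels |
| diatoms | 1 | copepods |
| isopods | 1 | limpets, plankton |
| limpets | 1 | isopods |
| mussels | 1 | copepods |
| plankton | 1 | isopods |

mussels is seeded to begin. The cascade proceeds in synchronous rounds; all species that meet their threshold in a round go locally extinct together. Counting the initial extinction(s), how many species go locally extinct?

3

Round 1 — mussels goes locally extinct (initial).
Round 2 — checking thresholds:
  copepods: 1 of 2 neighbours ≥ 1, goes locally extinct.
Round 3 — checking thresholds:
  diatoms: 1 of 1 neighbours ≥ 1, goes locally extinct.
Round 4 — no new extinctions; cascade stops.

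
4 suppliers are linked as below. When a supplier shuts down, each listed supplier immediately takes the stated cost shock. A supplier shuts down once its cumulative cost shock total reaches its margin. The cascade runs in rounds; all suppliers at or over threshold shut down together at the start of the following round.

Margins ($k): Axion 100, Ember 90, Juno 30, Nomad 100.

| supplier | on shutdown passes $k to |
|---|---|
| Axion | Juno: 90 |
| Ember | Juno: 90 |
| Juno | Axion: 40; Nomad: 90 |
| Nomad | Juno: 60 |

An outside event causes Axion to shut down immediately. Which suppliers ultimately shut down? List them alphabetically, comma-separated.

Round 1 — Axion shuts down (initial).
  Juno: +90 → 90 ≥ 30
Round 2 — Juno shuts down.
  Nomad: +90 → 90 < 100
No further shutdowns.

Axion, Juno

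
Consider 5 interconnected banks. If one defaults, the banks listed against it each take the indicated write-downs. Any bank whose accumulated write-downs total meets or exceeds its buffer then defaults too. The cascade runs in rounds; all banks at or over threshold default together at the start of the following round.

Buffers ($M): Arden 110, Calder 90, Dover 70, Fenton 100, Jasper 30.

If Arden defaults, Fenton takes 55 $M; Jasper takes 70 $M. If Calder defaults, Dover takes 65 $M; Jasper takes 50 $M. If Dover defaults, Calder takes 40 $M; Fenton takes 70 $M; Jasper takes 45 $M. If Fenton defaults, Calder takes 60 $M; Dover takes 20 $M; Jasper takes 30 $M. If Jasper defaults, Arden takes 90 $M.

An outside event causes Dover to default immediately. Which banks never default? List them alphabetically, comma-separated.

Round 1 — Dover defaults (initial).
  Calder: +40 → 40 < 90
  Fenton: +70 → 70 < 100
  Jasper: +45 → 45 ≥ 30
Round 2 — Jasper defaults.
  Arden: +90 → 90 < 110
No further defaults.

Arden, Calder, Fenton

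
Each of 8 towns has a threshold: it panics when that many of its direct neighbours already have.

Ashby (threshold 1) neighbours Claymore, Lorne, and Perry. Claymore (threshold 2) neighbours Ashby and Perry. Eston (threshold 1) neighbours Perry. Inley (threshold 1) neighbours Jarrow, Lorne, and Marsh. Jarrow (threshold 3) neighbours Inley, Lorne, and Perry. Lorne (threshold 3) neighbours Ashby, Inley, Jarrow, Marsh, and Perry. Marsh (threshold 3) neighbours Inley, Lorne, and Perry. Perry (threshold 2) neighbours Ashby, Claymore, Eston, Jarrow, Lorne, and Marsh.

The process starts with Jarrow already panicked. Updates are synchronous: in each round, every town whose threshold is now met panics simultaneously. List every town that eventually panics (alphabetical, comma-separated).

Inley, Jarrow

Round 1 — Jarrow panics (initial).
Round 2 — checking thresholds:
  Inley: 1 of 3 neighbours ≥ 1, panics.
  Lorne: 1 of 5 neighbours < 3, not yet.
  Perry: 1 of 6 neighbours < 2, not yet.
Round 3 — no new panics; cascade stops.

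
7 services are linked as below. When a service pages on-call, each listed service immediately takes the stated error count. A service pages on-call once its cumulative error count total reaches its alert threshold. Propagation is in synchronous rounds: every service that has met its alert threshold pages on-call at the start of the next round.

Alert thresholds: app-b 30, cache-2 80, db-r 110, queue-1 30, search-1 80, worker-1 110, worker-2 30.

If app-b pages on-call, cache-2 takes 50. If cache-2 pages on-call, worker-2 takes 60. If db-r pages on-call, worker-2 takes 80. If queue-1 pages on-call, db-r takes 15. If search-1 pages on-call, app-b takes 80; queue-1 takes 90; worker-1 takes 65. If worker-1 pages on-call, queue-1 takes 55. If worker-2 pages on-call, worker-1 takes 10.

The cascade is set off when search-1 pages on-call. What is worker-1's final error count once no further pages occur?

Round 1 — search-1 pages on-call (initial).
  app-b: +80 → 80 ≥ 30
  queue-1: +90 → 90 ≥ 30
  worker-1: +65 → 65 < 110
Round 2 — app-b, queue-1 page on-call.
  cache-2: +50 → 50 < 80
  db-r: +15 → 15 < 110
No further pages.

65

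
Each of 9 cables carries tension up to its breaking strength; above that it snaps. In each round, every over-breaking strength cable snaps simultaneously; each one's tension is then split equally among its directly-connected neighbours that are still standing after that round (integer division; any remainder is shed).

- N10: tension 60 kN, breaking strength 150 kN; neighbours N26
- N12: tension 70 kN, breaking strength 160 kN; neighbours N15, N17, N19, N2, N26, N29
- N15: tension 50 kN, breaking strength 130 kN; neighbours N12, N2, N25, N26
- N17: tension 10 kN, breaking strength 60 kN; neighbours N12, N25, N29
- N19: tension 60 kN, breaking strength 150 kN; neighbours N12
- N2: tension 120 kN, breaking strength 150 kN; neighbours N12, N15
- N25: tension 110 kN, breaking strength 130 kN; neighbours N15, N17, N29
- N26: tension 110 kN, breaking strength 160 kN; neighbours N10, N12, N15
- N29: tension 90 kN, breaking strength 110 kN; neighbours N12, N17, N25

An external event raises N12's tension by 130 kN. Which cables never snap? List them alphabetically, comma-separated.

Round 1 — N12 at 200 > 160. N12 snaps.
  N12 sheds 200 kN to N15, N17, N19, N2, N26, N29: 33 each (2 lost).
    N15: 50+33 = 83 ≤ 130
    N17: 10+33 = 43 ≤ 60
    N19: 60+33 = 93 ≤ 150
    N2: 120+33 = 153 > 150
    N26: 110+33 = 143 ≤ 160
    N29: 90+33 = 123 > 110
Round 2 — N2, N29 snap.
  N2 sheds 153 kN to N15: 153 each.
    N15: 83+153 = 236 > 130
  N29 sheds 123 kN to N17, N25: 61 each (1 lost).
    N17: 43+61 = 104 > 60
    N25: 110+61 = 171 > 130
Round 3 — N15, N17, N25 snap.
  N15 sheds 236 kN to N26: 236 each.
    N26: 143+236 = 379 > 160
  N17 sheds 104 kN: no online neighbours, lost.
  N25 sheds 171 kN: no online neighbours, lost.
Round 4 — N26 snaps.
  N26 sheds 379 kN to N10: 379 each.
    N10: 60+379 = 439 > 150
Round 5 — N10 snaps.
  N10 sheds 439 kN: no online neighbours, lost.
No further breaks.

N19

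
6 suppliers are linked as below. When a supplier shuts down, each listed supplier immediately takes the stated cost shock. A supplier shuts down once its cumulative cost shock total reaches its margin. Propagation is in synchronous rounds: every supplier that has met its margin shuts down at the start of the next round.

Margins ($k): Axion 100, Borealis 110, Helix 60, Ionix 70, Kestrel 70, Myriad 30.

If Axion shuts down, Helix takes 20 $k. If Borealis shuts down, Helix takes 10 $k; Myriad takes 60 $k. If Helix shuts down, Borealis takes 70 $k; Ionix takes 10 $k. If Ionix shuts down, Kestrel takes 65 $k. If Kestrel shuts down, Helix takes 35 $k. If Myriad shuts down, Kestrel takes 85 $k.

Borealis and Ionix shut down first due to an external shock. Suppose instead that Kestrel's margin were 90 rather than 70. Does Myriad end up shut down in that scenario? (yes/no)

yes

With Kestrel's margin at 90:
Round 1 — Borealis, Ionix shut down (initial).
  Helix: +10 → 10 < 60
  Kestrel: +65 → 65 < 90
  Myriad: +60 → 60 ≥ 30
Round 2 — Myriad shuts down.
  Kestrel: +85 → 150 ≥ 90
Round 3 — Kestrel shuts down.
  Helix: +35 → 45 < 60
No further shutdowns.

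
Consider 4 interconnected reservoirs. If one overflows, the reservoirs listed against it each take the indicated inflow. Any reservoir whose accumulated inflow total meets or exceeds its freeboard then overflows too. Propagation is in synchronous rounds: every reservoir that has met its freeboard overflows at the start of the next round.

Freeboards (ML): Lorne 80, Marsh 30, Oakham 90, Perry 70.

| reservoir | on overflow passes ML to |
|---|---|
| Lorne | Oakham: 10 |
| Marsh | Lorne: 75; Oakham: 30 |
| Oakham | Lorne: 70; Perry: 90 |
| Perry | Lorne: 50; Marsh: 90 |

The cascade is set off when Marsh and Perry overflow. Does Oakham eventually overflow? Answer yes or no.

Round 1 — Marsh, Perry overflow (initial).
  Lorne: +75+50 → 125 ≥ 80
  Oakham: +30 → 30 < 90
Round 2 — Lorne overflows.
  Oakham: +10 → 40 < 90
No further overflows.

no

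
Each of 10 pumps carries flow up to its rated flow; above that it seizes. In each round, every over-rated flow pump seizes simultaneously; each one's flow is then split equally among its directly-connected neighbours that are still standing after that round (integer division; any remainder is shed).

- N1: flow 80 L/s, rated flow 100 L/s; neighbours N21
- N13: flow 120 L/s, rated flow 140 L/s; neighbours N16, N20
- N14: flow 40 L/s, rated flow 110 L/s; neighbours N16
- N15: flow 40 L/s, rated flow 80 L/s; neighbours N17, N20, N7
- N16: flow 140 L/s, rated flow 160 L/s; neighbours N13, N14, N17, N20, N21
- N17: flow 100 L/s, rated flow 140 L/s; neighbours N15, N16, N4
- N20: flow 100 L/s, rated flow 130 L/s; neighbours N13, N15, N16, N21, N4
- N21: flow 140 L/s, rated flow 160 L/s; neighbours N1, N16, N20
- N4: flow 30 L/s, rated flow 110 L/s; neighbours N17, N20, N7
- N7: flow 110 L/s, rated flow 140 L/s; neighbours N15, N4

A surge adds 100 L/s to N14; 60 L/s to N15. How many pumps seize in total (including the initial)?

Round 1 — N14 at 140 > 110; N15 at 100 > 80. N14, N15 seize.
  N14 sheds 140 L/s to N16: 140 each.
    N16: 140+140 = 280 > 160
  N15 sheds 100 L/s to N17, N20, N7: 33 each (1 lost).
    N17: 100+33 = 133 ≤ 140
    N20: 100+33 = 133 > 130
    N7: 110+33 = 143 > 140
Round 2 — N16, N20, N7 seize.
  N16 sheds 280 L/s to N13, N17, N21: 93 each (1 lost).
    N13: 120+93 = 213 > 140
    N17: 133+93 = 226 > 140
    N21: 140+93 = 233 > 160
  N20 sheds 133 L/s to N13, N21, N4: 44 each (1 lost).
    N13: 213+44 = 257 > 140
    N21: 233+44 = 277 > 160
    N4: 30+44 = 74 ≤ 110
  N7 sheds 143 L/s to N4: 143 each.
    N4: 74+143 = 217 > 110
Round 3 — N13, N17, N21, N4 seize.
  N13 sheds 257 L/s: no online neighbours, lost.
  N17 sheds 226 L/s: no online neighbours, lost.
  N21 sheds 277 L/s to N1: 277 each.
    N1: 80+277 = 357 > 100
  N4 sheds 217 L/s: no online neighbours, lost.
Round 4 — N1 seizes.
  N1 sheds 357 L/s: no online neighbours, lost.
No further seizures.

10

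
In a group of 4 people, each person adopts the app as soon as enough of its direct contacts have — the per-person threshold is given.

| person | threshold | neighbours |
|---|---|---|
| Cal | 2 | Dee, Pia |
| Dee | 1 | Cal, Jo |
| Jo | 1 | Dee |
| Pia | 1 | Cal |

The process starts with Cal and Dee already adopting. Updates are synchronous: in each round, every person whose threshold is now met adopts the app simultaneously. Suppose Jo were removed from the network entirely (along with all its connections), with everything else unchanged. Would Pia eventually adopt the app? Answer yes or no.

With Jo removed:
Round 1 — Cal, Dee adopt the app (initial).
Round 2 — checking thresholds:
  Pia: 1 of 1 neighbours ≥ 1, adopts the app.
Round 3 — no new adoptions; cascade stops.

yes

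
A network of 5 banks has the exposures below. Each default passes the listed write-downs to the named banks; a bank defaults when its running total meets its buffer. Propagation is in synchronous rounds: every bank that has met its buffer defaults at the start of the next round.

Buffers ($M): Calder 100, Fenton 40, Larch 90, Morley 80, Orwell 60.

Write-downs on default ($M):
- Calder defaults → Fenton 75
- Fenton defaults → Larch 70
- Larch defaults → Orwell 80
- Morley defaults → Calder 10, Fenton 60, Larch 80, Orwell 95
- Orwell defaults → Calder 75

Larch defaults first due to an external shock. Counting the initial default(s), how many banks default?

2

Round 1 — Larch defaults (initial).
  Orwell: +80 → 80 ≥ 60
Round 2 — Orwell defaults.
  Calder: +75 → 75 < 100
No further defaults.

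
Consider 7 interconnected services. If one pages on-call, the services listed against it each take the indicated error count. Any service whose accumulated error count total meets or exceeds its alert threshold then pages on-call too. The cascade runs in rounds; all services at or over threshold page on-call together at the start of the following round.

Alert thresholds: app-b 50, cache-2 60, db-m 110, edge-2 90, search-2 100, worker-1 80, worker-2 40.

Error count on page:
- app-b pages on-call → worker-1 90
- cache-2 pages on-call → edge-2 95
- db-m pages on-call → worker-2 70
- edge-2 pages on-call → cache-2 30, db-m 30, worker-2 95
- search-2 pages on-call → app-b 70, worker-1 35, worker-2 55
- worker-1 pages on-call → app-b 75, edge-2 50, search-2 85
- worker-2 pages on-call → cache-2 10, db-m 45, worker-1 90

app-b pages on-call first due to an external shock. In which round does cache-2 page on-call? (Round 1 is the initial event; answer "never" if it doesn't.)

never

Round 1 — app-b pages on-call (initial).
  worker-1: +90 → 90 ≥ 80
Round 2 — worker-1 pages on-call.
  edge-2: +50 → 50 < 90
  search-2: +85 → 85 < 100
No further pages.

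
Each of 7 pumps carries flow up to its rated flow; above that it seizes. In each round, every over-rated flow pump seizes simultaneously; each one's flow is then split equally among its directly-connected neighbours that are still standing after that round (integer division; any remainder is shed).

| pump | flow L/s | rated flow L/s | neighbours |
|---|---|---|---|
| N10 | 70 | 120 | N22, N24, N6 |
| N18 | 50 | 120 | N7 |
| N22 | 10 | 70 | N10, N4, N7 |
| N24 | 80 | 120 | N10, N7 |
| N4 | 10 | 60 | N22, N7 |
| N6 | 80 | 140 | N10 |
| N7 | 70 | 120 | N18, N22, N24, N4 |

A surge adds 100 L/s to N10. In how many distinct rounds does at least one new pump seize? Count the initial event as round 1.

4

Round 1 — N10 at 170 > 120. N10 seizes.
  N10 sheds 170 L/s to N22, N24, N6: 56 each (2 lost).
    N22: 10+56 = 66 ≤ 70
    N24: 80+56 = 136 > 120
    N6: 80+56 = 136 ≤ 140
Round 2 — N24 seizes.
  N24 sheds 136 L/s to N7: 136 each.
    N7: 70+136 = 206 > 120
Round 3 — N7 seizes.
  N7 sheds 206 L/s to N18, N22, N4: 68 each (2 lost).
    N18: 50+68 = 118 ≤ 120
    N22: 66+68 = 134 > 70
    N4: 10+68 = 78 > 60
Round 4 — N22, N4 seize.
  N22 sheds 134 L/s: no online neighbours, lost.
  N4 sheds 78 L/s: no online neighbours, lost.
No further seizures.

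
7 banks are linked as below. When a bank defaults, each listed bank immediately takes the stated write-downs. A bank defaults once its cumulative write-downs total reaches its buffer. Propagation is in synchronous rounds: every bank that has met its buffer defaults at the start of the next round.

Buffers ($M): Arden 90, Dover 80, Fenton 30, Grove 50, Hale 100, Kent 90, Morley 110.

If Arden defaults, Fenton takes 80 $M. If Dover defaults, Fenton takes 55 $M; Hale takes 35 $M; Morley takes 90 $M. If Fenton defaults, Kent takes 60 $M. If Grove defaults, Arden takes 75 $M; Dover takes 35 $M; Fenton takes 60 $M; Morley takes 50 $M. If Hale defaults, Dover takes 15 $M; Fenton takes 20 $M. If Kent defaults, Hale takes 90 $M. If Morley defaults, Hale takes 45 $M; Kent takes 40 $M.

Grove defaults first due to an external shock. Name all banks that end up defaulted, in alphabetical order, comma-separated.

Fenton, Grove

Round 1 — Grove defaults (initial).
  Arden: +75 → 75 < 90
  Dover: +35 → 35 < 80
  Fenton: +60 → 60 ≥ 30
  Morley: +50 → 50 < 110
Round 2 — Fenton defaults.
  Kent: +60 → 60 < 90
No further defaults.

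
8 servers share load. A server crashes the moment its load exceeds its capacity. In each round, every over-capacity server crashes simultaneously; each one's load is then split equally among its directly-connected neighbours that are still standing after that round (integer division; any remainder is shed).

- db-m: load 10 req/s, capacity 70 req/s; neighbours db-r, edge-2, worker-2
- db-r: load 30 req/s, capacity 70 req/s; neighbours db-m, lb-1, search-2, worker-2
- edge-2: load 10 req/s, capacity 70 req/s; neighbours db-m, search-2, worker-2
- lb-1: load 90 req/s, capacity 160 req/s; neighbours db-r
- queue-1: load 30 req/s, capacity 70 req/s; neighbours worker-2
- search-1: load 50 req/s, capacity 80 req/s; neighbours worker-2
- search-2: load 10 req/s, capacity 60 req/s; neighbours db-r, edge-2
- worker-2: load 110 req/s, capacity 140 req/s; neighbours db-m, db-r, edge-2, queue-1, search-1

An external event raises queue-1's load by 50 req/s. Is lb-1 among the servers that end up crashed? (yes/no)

Round 1 — queue-1 at 80 > 70. queue-1 crashes.
  queue-1 sheds 80 req/s to worker-2: 80 each.
    worker-2: 110+80 = 190 > 140
Round 2 — worker-2 crashes.
  worker-2 sheds 190 req/s to db-m, db-r, edge-2, search-1: 47 each (2 lost).
    db-m: 10+47 = 57 ≤ 70
    db-r: 30+47 = 77 > 70
    edge-2: 10+47 = 57 ≤ 70
    search-1: 50+47 = 97 > 80
Round 3 — db-r, search-1 crash.
  db-r sheds 77 req/s to db-m, lb-1, search-2: 25 each (2 lost).
    db-m: 57+25 = 82 > 70
    lb-1: 90+25 = 115 ≤ 160
    search-2: 10+25 = 35 ≤ 60
  search-1 sheds 97 req/s: no online neighbours, lost.
Round 4 — db-m crashes.
  db-m sheds 82 req/s to edge-2: 82 each.
    edge-2: 57+82 = 139 > 70
Round 5 — edge-2 crashes.
  edge-2 sheds 139 req/s to search-2: 139 each.
    search-2: 35+139 = 174 > 60
Round 6 — search-2 crashes.
  search-2 sheds 174 req/s: no online neighbours, lost.
No further crashes.

no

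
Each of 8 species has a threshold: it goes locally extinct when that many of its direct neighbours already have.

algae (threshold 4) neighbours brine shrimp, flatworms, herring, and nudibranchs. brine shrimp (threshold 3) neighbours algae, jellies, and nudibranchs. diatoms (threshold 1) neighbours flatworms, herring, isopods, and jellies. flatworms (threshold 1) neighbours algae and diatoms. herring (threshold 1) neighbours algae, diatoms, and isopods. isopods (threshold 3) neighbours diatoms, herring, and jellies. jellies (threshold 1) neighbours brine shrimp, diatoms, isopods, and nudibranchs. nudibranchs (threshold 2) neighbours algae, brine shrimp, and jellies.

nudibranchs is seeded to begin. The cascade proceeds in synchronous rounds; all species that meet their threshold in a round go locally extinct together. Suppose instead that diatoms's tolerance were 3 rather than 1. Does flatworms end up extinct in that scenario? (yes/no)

no

With diatoms's tolerance at 3:
Round 1 — nudibranchs goes locally extinct (initial).
Round 2 — checking thresholds:
  algae: 1 of 4 neighbours < 4, holds.
  brine shrimp: 1 of 3 neighbours < 3, holds.
  jellies: 1 of 4 neighbours ≥ 1, goes locally extinct.
Round 3 — no new extinctions; cascade stops.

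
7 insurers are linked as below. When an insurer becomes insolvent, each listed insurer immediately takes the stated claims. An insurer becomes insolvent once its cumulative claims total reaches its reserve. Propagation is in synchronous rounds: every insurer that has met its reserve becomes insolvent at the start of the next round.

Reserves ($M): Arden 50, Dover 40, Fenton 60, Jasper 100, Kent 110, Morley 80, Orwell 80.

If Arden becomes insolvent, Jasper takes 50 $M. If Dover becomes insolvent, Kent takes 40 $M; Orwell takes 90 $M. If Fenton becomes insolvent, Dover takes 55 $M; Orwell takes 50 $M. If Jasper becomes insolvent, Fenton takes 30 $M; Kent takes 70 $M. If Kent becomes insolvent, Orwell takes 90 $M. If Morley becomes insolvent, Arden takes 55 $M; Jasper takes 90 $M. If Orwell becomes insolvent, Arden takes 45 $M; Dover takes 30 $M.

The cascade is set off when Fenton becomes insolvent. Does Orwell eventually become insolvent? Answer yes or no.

Round 1 — Fenton becomes insolvent (initial).
  Dover: +55 → 55 ≥ 40
  Orwell: +50 → 50 < 80
Round 2 — Dover becomes insolvent.
  Kent: +40 → 40 < 110
  Orwell: +90 → 140 ≥ 80
Round 3 — Orwell becomes insolvent.
  Arden: +45 → 45 < 50
No further insolvencies.

yes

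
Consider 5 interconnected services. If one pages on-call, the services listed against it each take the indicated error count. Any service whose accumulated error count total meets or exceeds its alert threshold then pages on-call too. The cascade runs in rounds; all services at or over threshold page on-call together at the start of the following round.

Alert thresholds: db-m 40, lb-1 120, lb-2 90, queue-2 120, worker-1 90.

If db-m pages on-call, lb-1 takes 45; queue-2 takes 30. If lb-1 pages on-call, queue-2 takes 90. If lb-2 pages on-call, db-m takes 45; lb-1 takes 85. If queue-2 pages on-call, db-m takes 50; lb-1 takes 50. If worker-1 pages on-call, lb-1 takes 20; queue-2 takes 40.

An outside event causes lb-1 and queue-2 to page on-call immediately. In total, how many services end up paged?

Round 1 — lb-1, queue-2 page on-call (initial).
  db-m: +50 → 50 ≥ 40
Round 2 — db-m pages on-call.
No further pages.

3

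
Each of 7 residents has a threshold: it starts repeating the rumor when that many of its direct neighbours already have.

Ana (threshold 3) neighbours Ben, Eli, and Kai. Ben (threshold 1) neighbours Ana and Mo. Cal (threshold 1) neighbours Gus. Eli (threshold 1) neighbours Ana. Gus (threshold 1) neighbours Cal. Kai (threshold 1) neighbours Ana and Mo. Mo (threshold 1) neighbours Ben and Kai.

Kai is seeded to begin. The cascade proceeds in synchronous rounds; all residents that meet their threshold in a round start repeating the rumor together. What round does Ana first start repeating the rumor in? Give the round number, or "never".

Round 1 — Kai starts repeating the rumor (initial).
Round 2 — checking thresholds:
  Ana: 1 of 3 neighbours < 3, not yet.
  Mo: 1 of 2 neighbours ≥ 1, starts repeating the rumor.
Round 3 — checking thresholds:
  Ana: 1 of 3 neighbours < 3, not yet.
  Ben: 1 of 2 neighbours ≥ 1, starts repeating the rumor.
Round 4 — no new spreads; cascade stops.

never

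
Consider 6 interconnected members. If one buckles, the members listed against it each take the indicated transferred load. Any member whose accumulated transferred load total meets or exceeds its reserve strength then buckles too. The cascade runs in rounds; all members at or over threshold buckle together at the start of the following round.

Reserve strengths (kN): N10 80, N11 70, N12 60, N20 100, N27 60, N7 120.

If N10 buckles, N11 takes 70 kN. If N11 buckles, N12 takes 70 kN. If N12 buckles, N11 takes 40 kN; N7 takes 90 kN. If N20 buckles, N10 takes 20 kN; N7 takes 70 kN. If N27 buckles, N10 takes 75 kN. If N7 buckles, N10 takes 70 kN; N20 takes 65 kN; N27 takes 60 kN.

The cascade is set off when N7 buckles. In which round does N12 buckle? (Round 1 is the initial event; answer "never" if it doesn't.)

5

Round 1 — N7 buckles (initial).
  N10: +70 → 70 < 80
  N20: +65 → 65 < 100
  N27: +60 → 60 ≥ 60
Round 2 — N27 buckles.
  N10: +75 → 145 ≥ 80
Round 3 — N10 buckles.
  N11: +70 → 70 ≥ 70
Round 4 — N11 buckles.
  N12: +70 → 70 ≥ 60
Round 5 — N12 buckles.
No further bucklings.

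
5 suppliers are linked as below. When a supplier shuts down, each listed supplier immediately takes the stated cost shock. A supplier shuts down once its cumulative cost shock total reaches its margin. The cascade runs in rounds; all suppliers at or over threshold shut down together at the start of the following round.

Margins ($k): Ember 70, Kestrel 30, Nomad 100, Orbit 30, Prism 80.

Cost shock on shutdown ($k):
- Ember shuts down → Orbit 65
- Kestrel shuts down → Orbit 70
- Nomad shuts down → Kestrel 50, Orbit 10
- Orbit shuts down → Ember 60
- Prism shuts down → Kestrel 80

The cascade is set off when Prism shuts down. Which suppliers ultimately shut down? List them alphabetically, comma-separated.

Round 1 — Prism shuts down (initial).
  Kestrel: +80 → 80 ≥ 30
Round 2 — Kestrel shuts down.
  Orbit: +70 → 70 ≥ 30
Round 3 — Orbit shuts down.
  Ember: +60 → 60 < 70
No further shutdowns.

Kestrel, Orbit, Prism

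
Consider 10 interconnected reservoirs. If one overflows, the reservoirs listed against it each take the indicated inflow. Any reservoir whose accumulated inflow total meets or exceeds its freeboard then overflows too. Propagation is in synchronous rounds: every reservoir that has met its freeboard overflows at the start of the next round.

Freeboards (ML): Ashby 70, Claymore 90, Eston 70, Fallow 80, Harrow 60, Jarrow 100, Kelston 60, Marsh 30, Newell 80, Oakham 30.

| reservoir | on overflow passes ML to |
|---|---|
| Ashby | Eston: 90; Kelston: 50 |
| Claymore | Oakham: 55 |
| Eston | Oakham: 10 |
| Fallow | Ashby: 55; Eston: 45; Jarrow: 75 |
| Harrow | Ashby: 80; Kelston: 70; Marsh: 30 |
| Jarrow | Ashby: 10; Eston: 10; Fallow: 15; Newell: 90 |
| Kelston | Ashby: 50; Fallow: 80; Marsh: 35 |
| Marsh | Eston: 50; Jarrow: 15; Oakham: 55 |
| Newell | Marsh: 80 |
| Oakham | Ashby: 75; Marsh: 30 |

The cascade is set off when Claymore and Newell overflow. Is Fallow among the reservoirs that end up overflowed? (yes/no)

Round 1 — Claymore, Newell overflow (initial).
  Marsh: +80 → 80 ≥ 30
  Oakham: +55 → 55 ≥ 30
Round 2 — Marsh, Oakham overflow.
  Ashby: +75 → 75 ≥ 70
  Eston: +50 → 50 < 70
  Jarrow: +15 → 15 < 100
Round 3 — Ashby overflows.
  Eston: +90 → 140 ≥ 70
  Kelston: +50 → 50 < 60
Round 4 — Eston overflows.
No further overflows.

no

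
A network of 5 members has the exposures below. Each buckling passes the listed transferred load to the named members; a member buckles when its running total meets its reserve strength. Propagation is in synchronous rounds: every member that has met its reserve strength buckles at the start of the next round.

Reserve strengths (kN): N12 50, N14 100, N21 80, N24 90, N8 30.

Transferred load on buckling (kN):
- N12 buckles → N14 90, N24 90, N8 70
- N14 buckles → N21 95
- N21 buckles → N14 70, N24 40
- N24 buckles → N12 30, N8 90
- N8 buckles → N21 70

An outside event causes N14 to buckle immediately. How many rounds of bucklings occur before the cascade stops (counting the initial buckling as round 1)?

2

Round 1 — N14 buckles (initial).
  N21: +95 → 95 ≥ 80
Round 2 — N21 buckles.
  N24: +40 → 40 < 90
No further bucklings.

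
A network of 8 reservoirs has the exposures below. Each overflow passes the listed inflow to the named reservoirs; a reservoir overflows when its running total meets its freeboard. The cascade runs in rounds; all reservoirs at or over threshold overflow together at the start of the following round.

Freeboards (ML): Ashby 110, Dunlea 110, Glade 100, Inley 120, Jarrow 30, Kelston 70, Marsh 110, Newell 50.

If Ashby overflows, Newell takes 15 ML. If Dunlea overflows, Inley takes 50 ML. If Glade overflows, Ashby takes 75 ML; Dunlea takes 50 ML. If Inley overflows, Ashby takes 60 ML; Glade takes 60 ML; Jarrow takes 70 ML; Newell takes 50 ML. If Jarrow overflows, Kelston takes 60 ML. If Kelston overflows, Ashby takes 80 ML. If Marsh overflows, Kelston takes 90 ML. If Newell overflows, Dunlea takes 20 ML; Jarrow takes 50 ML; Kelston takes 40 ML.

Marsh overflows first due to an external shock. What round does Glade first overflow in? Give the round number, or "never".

Round 1 — Marsh overflows (initial).
  Kelston: +90 → 90 ≥ 70
Round 2 — Kelston overflows.
  Ashby: +80 → 80 < 110
No further overflows.

never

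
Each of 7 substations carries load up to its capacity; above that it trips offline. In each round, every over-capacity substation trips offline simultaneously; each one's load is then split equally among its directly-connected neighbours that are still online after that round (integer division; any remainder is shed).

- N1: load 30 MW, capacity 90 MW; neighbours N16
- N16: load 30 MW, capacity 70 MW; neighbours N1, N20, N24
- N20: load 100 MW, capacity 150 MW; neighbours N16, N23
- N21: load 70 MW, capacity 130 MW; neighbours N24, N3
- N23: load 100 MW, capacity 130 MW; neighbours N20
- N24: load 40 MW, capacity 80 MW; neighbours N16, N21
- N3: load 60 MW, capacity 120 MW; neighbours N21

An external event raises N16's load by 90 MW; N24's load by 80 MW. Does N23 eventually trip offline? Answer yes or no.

yes

Round 1 — N16 at 120 > 70; N24 at 120 > 80. N16, N24 trip offline.
  N16 sheds 120 MW to N1, N20: 60 each.
    N1: 30+60 = 90 ≤ 90
    N20: 100+60 = 160 > 150
  N24 sheds 120 MW to N21: 120 each.
    N21: 70+120 = 190 > 130
Round 2 — N20, N21 trip offline.
  N20 sheds 160 MW to N23: 160 each.
    N23: 100+160 = 260 > 130
  N21 sheds 190 MW to N3: 190 each.
    N3: 60+190 = 250 > 120
Round 3 — N23, N3 trip offline.
  N23 sheds 260 MW: no online neighbours, lost.
  N3 sheds 250 MW: no online neighbours, lost.
No further trips.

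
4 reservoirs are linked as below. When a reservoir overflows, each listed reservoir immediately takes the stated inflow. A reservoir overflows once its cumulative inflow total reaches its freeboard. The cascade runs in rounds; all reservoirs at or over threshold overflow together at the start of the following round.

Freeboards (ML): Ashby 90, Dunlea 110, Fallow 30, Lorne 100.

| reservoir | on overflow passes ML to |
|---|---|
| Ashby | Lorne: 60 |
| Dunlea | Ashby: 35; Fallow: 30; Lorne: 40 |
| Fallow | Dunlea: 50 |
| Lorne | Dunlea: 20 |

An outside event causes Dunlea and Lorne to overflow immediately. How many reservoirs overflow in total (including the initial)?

Round 1 — Dunlea, Lorne overflow (initial).
  Ashby: +35 → 35 < 90
  Fallow: +30 → 30 ≥ 30
Round 2 — Fallow overflows.
No further overflows.

3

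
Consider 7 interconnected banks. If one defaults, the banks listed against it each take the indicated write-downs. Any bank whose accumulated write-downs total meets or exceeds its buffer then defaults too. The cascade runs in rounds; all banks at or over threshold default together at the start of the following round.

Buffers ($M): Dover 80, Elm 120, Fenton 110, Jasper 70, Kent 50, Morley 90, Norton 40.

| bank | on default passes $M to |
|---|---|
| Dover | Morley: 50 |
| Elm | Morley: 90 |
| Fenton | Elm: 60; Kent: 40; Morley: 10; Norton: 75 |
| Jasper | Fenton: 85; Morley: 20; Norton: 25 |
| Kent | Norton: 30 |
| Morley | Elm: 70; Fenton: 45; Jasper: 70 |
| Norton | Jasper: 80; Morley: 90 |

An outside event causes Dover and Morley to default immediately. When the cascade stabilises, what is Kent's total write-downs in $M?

40

Round 1 — Dover, Morley default (initial).
  Elm: +70 → 70 < 120
  Fenton: +45 → 45 < 110
  Jasper: +70 → 70 ≥ 70
Round 2 — Jasper defaults.
  Fenton: +85 → 130 ≥ 110
  Norton: +25 → 25 < 40
Round 3 — Fenton defaults.
  Elm: +60 → 130 ≥ 120
  Kent: +40 → 40 < 50
  Norton: +75 → 100 ≥ 40
Round 4 — Elm, Norton default.
No further defaults.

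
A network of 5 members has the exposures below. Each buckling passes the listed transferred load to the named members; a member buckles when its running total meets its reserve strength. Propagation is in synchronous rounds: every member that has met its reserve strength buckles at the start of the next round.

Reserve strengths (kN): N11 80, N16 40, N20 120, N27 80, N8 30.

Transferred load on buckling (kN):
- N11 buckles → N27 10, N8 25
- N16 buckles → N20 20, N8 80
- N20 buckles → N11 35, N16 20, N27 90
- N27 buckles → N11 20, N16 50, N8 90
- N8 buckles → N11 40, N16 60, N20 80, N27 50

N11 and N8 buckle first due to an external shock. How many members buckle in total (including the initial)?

Round 1 — N11, N8 buckle (initial).
  N16: +60 → 60 ≥ 40
  N20: +80 → 80 < 120
  N27: +10+50 → 60 < 80
Round 2 — N16 buckles.
  N20: +20 → 100 < 120
No further bucklings.

3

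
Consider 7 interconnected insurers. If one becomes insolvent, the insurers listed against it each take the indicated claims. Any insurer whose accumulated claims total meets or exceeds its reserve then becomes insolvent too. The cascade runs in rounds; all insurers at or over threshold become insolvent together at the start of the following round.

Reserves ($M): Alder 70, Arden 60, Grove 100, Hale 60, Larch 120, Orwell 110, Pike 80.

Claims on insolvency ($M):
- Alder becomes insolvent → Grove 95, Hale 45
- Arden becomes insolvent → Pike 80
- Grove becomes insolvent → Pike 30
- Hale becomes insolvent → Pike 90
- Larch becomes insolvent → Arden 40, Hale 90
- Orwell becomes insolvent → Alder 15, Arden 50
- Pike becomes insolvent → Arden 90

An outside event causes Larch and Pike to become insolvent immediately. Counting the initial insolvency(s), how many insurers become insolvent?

Round 1 — Larch, Pike become insolvent (initial).
  Arden: +40+90 → 130 ≥ 60
  Hale: +90 → 90 ≥ 60
Round 2 — Arden, Hale become insolvent.
No further insolvencies.

4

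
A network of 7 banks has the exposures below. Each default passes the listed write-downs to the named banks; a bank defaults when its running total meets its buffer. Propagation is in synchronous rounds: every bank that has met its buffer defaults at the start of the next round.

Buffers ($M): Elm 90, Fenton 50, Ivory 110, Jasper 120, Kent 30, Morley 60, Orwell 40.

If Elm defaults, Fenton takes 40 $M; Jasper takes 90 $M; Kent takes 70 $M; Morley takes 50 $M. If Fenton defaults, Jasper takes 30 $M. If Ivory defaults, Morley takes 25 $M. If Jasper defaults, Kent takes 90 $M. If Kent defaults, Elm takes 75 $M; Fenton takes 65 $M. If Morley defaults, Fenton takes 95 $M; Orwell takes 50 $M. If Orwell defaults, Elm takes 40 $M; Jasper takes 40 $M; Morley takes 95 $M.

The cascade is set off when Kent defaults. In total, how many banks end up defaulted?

Round 1 — Kent defaults (initial).
  Elm: +75 → 75 < 90
  Fenton: +65 → 65 ≥ 50
Round 2 — Fenton defaults.
  Jasper: +30 → 30 < 120
No further defaults.

2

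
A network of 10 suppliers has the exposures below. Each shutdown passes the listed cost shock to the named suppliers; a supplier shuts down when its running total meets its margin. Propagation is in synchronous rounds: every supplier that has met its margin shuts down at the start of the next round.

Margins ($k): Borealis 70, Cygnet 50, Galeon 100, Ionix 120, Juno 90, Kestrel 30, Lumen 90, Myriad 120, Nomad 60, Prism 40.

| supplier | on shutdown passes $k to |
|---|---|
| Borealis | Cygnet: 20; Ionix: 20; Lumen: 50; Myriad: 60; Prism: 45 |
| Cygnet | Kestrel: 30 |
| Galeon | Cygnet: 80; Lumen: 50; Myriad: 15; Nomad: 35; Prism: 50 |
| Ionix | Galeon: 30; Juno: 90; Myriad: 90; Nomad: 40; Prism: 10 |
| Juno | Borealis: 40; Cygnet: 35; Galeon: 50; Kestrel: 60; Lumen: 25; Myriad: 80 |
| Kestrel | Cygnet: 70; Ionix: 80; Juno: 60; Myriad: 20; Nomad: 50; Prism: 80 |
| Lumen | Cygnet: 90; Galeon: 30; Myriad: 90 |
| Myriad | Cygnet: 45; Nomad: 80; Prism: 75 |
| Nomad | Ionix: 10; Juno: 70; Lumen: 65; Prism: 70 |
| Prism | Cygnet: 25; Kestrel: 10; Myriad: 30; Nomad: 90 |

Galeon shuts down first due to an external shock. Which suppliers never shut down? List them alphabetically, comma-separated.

Round 1 — Galeon shuts down (initial).
  Cygnet: +80 → 80 ≥ 50
  Lumen: +50 → 50 < 90
  Myriad: +15 → 15 < 120
  Nomad: +35 → 35 < 60
  Prism: +50 → 50 ≥ 40
Round 2 — Cygnet, Prism shut down.
  Kestrel: +30+10 → 40 ≥ 30
  Myriad: +30 → 45 < 120
  Nomad: +90 → 125 ≥ 60
Round 3 — Kestrel, Nomad shut down.
  Ionix: +80+10 → 90 < 120
  Juno: +60+70 → 130 ≥ 90
  Lumen: +65 → 115 ≥ 90
  Myriad: +20 → 65 < 120
Round 4 — Juno, Lumen shut down.
  Borealis: +40 → 40 < 70
  Myriad: +80+90 → 235 ≥ 120
Round 5 — Myriad shuts down.
No further shutdowns.

Borealis, Ionix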